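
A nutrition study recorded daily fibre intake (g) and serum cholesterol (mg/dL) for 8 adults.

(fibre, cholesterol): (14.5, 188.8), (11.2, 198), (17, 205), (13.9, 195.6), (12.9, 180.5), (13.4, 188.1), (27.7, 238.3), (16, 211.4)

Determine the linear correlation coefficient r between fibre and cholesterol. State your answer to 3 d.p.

n = 8, Σx = 126.6, Σy = 1605.7, Σx² = 2187.16, Σy² = 324572.51, Σxy = 25991.34
nΣxy − ΣxΣy = 207930.72 − 203281.62 = 4649.1
nΣx² − (Σx)² = 17497.28 − 16027.56 = 1469.72; nΣy² − (Σy)² = 2596580.08 − 2578272.49 = 18307.59
r = 4649.1 / √(1469.72 × 18307.59) = 4649.1 / 5187.1988 ≈ 0.896

0.896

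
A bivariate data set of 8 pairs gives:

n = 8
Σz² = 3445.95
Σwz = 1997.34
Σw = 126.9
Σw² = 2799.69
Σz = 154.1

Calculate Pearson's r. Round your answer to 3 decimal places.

r = (nΣwz − ΣwΣz) / √[(nΣw² − (Σw)²)(nΣz² − (Σz)²)]
Numerator: 8×1997.34 − 126.9×154.1 = -3576.57
Denominator: √[(22397.52 − 16103.61)(27567.6 − 23746.81)] = √[6293.91 × 3820.79] = 4903.8463
r = -3576.57 / 4903.8463 ≈ -0.729

-0.729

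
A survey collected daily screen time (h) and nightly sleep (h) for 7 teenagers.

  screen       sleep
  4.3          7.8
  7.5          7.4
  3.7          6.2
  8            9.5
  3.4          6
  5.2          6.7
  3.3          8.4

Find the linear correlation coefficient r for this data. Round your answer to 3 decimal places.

0.542

n = 7, Σx = 35.4, Σy = 52, Σx² = 201.92, Σy² = 395.74, Σxy = 270.94
nΣxy − ΣxΣy = 1896.58 − 1840.8 = 55.78
nΣx² − (Σx)² = 1413.44 − 1253.16 = 160.28; nΣy² − (Σy)² = 2770.18 − 2704 = 66.18
r = 55.78 / √(160.28 × 66.18) = 55.78 / 102.9919 ≈ 0.542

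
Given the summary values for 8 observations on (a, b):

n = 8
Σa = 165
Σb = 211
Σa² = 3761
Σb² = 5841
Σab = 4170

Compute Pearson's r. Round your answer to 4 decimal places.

r = (nΣab − ΣaΣb) / √[(nΣa² − (Σa)²)(nΣb² − (Σb)²)]
Numerator: 8×4170 − 165×211 = -1455
Denominator: √[(30088 − 27225)(46728 − 44521)] = √[2863 × 2207] = 2513.6907
r = -1455 / 2513.6907 ≈ -0.5788

-0.5788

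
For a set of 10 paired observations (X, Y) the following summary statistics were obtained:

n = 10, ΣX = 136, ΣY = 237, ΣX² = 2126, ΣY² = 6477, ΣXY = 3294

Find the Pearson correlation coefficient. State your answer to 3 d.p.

0.145

r = (nΣXY − ΣXΣY) / √[(nΣX² − (ΣX)²)(nΣY² − (ΣY)²)]
Numerator: 10×3294 − 136×237 = 708
Denominator: √[(21260 − 18496)(64770 − 56169)] = √[2764 × 8601] = 4875.7732
r = 708 / 4875.7732 ≈ 0.145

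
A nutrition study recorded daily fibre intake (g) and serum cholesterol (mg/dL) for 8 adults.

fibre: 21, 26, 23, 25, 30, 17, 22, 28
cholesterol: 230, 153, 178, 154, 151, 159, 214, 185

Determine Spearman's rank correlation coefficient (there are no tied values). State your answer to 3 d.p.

-0.571

Rank fibre: 2, 6, 4, 5, 8, 1, 3, 7
Rank cholesterol: 8, 2, 5, 3, 1, 4, 7, 6
d = rank(fibre) − rank(cholesterol): -6, 4, -1, 2, 7, -3, -4, 1; Σd² = 132
ρ = 1 − 6Σd² / [n(n²−1)] = 1 − 6×132 / (8×63) = 1 − 792/504 ≈ -0.571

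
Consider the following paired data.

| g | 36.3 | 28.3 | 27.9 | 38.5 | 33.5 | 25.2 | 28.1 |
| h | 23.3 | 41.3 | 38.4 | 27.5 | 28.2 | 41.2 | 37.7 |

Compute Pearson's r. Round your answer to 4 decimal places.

-0.9286

n = 7, Σg = 217.8, Σh = 237.6, Σg² = 6926.14, Σh² = 8393.36, Σgh = 7187
nΣgh − ΣgΣh = 50309 − 51749.28 = -1440.28
nΣg² − (Σg)² = 48482.98 − 47436.84 = 1046.14; nΣh² − (Σh)² = 58753.52 − 56453.76 = 2299.76
r = -1440.28 / √(1046.14 × 2299.76) = -1440.28 / 1551.0870 ≈ -0.9286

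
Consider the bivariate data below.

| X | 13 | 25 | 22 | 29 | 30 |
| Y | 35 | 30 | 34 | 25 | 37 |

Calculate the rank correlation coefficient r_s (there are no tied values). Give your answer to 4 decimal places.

0.0000

Rank X: 1, 3, 2, 4, 5
Rank Y: 4, 2, 3, 1, 5
d = rank(X) − rank(Y): -3, 1, -1, 3, 0; Σd² = 20
ρ = 1 − 6Σd² / [n(n²−1)] = 1 − 6×20 / (5×24) = 1 − 120/120 ≈ 0.0000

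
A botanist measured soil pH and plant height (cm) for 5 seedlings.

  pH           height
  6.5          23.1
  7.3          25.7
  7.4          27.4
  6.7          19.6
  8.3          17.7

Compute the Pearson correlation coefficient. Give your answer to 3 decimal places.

n = 5, Σx = 36.2, Σy = 113.5, Σx² = 264.08, Σy² = 2642.31, Σxy = 818.75
nΣxy − ΣxΣy = 4093.75 − 4108.7 = -14.95
nΣx² − (Σx)² = 1320.4 − 1310.44 = 9.96; nΣy² − (Σy)² = 13211.55 − 12882.25 = 329.3
r = -14.95 / √(9.96 × 329.3) = -14.95 / 57.2698 ≈ -0.261

-0.261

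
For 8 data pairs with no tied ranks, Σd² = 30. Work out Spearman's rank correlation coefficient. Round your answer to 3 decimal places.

0.643

ρ = 1 − 6Σd² / [n(n²−1)] = 1 − 6×30 / (8×63)
  = 1 − 180/504 = 1 − 0.3571 ≈ 0.643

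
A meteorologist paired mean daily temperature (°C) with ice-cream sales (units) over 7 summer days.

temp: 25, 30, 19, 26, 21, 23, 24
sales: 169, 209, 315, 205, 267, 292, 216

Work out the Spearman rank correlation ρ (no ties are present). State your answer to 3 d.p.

Rank temp: 5, 7, 1, 6, 2, 3, 4
Rank sales: 1, 3, 7, 2, 5, 6, 4
d = rank(temp) − rank(sales): 4, 4, -6, 4, -3, -3, 0; Σd² = 102
ρ = 1 − 6Σd² / [n(n²−1)] = 1 − 6×102 / (7×48) = 1 − 612/336 ≈ -0.821

-0.821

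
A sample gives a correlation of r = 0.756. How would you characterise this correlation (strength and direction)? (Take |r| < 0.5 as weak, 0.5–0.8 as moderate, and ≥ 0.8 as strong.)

r = 0.756 > 0 so the relationship is positive.
|r| = 0.756, which falls in the moderate range.

moderate positive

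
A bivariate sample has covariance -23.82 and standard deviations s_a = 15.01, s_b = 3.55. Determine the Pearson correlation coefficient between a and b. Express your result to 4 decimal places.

r = Cov(a,b) / (s_a · s_b) = -23.82 / (15.01 × 3.55)
  = -23.82 / 53.2855 ≈ -0.4470

-0.4470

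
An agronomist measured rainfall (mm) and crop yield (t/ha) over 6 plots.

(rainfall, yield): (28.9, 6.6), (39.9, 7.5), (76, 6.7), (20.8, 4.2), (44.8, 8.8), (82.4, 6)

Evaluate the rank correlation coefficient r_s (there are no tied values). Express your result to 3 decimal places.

Rank rainfall: 2, 3, 5, 1, 4, 6
Rank yield: 3, 5, 4, 1, 6, 2
d = rank(rainfall) − rank(yield): -1, -2, 1, 0, -2, 4; Σd² = 26
ρ = 1 − 6Σd² / [n(n²−1)] = 1 − 6×26 / (6×35) = 1 − 156/210 ≈ 0.257

0.257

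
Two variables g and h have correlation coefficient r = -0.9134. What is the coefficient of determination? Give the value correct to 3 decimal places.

0.834

r² = (-0.9134)² = 0.834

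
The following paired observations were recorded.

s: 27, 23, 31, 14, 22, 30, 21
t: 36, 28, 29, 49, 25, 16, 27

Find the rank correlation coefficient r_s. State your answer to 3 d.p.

Rank s: 5, 4, 7, 1, 3, 6, 2
Rank t: 6, 4, 5, 7, 2, 1, 3
d = rank(s) − rank(t): -1, 0, 2, -6, 1, 5, -1; Σd² = 68
ρ = 1 − 6Σd² / [n(n²−1)] = 1 − 6×68 / (7×48) = 1 − 408/336 ≈ -0.214

-0.214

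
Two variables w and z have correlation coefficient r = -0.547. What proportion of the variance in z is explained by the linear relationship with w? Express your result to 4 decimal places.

r² = (-0.547)² = 0.2992

0.2992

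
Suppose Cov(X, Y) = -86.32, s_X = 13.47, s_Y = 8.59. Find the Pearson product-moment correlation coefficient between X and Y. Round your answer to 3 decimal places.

r = Cov(X,Y) / (s_X · s_Y) = -86.32 / (13.47 × 8.59)
  = -86.32 / 115.7073 ≈ -0.746

-0.746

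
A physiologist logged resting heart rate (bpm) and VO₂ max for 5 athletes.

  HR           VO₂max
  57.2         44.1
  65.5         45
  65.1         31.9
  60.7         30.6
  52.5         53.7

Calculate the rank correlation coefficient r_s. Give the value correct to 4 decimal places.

Rank HR: 2, 5, 4, 3, 1
Rank VO₂max: 3, 4, 2, 1, 5
d = rank(HR) − rank(VO₂max): -1, 1, 2, 2, -4; Σd² = 26
ρ = 1 − 6Σd² / [n(n²−1)] = 1 − 6×26 / (5×24) = 1 − 156/120 ≈ -0.3000

-0.3000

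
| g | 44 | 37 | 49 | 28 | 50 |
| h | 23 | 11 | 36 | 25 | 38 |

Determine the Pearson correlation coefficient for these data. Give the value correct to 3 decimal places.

n = 5, Σg = 208, Σh = 133, Σg² = 8990, Σh² = 4015, Σgh = 5783
nΣgh − ΣgΣh = 28915 − 27664 = 1251
nΣg² − (Σg)² = 44950 − 43264 = 1686; nΣh² − (Σh)² = 20075 − 17689 = 2386
r = 1251 / √(1686 × 2386) = 1251 / 2005.6909 ≈ 0.624

0.624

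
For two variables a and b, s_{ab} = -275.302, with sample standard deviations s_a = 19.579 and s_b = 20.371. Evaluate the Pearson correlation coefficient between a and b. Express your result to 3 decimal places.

-0.690

r = Cov(a,b) / (s_a · s_b) = -275.302 / (19.579 × 20.371)
  = -275.302 / 398.8438 ≈ -0.690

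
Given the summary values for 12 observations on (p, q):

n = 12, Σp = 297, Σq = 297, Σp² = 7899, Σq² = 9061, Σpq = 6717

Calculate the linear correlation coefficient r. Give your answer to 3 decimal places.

-0.654

r = (nΣpq − ΣpΣq) / √[(nΣp² − (Σp)²)(nΣq² − (Σq)²)]
Numerator: 12×6717 − 297×297 = -7605
Denominator: √[(94788 − 88209)(108732 − 88209)] = √[6579 × 20523] = 11619.8458
r = -7605 / 11619.8458 ≈ -0.654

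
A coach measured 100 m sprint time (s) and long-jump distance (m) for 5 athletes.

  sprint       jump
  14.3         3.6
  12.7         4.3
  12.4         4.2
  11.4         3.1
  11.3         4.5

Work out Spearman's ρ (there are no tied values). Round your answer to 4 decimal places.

-0.3000

Rank sprint: 5, 4, 3, 2, 1
Rank jump: 2, 4, 3, 1, 5
d = rank(sprint) − rank(jump): 3, 0, 0, 1, -4; Σd² = 26
ρ = 1 − 6Σd² / [n(n²−1)] = 1 − 6×26 / (5×24) = 1 − 156/120 ≈ -0.3000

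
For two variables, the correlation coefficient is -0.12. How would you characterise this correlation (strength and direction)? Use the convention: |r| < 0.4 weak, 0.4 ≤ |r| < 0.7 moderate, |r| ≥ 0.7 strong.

weak negative

r = -0.12 < 0 so the relationship is negative.
|r| = 0.12, which falls in the weak range.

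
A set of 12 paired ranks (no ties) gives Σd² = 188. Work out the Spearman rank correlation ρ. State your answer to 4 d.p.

ρ = 1 − 6Σd² / [n(n²−1)] = 1 − 6×188 / (12×143)
  = 1 − 1128/1716 = 1 − 0.65734 ≈ 0.3427

0.3427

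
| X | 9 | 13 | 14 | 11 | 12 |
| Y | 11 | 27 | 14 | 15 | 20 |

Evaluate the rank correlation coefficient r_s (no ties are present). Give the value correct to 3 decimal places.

Rank X: 1, 4, 5, 2, 3
Rank Y: 1, 5, 2, 3, 4
d = rank(X) − rank(Y): 0, -1, 3, -1, -1; Σd² = 12
ρ = 1 − 6Σd² / [n(n²−1)] = 1 − 6×12 / (5×24) = 1 − 72/120 ≈ 0.400

0.400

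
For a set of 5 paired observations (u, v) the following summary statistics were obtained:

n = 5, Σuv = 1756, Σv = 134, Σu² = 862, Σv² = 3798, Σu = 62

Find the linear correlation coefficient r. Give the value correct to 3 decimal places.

0.680

r = (nΣuv − ΣuΣv) / √[(nΣu² − (Σu)²)(nΣv² − (Σv)²)]
Numerator: 5×1756 − 62×134 = 472
Denominator: √[(4310 − 3844)(18990 − 17956)] = √[466 × 1034] = 694.1498
r = 472 / 694.1498 ≈ 0.680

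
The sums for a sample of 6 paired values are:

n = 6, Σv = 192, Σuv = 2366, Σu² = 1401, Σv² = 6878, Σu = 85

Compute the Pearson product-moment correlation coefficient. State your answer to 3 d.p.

-0.931

r = (nΣuv − ΣuΣv) / √[(nΣu² − (Σu)²)(nΣv² − (Σv)²)]
Numerator: 6×2366 − 85×192 = -2124
Denominator: √[(8406 − 7225)(41268 − 36864)] = √[1181 × 4404] = 2280.5973
r = -2124 / 2280.5973 ≈ -0.931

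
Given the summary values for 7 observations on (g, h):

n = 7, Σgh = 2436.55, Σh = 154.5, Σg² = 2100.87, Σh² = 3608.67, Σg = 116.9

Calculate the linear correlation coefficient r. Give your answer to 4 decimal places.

-0.8357

r = (nΣgh − ΣgΣh) / √[(nΣg² − (Σg)²)(nΣh² − (Σh)²)]
Numerator: 7×2436.55 − 116.9×154.5 = -1005.2
Denominator: √[(14706.09 − 13665.61)(25260.69 − 23870.25)] = √[1040.48 × 1390.44] = 1202.7988
r = -1005.2 / 1202.7988 ≈ -0.8357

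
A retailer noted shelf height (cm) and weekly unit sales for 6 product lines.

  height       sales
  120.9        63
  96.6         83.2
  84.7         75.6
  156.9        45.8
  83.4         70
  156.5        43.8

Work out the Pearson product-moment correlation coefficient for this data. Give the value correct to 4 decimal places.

n = 6, Σx = 699, Σy = 381.4, Σx² = 87187.88, Σy² = 25522.68, Σxy = 41935.86
nΣxy − ΣxΣy = 251615.16 − 266598.6 = -14983.44
nΣx² − (Σx)² = 523127.28 − 488601 = 34526.28; nΣy² − (Σy)² = 153136.08 − 145465.96 = 7670.12
r = -14983.44 / √(34526.28 × 7670.12) = -14983.44 / 16273.3128 ≈ -0.9207

-0.9207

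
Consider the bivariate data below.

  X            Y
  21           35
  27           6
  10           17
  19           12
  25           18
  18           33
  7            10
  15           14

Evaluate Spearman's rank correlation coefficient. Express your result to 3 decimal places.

0.071

Rank X: 6, 8, 2, 5, 7, 4, 1, 3
Rank Y: 8, 1, 5, 3, 6, 7, 2, 4
d = rank(X) − rank(Y): -2, 7, -3, 2, 1, -3, -1, -1; Σd² = 78
ρ = 1 − 6Σd² / [n(n²−1)] = 1 − 6×78 / (8×63) = 1 − 468/504 ≈ 0.071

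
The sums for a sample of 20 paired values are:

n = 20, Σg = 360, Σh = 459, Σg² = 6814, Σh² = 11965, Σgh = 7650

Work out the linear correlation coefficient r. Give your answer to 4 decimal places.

-0.8853

r = (nΣgh − ΣgΣh) / √[(nΣg² − (Σg)²)(nΣh² − (Σh)²)]
Numerator: 20×7650 − 360×459 = -12240
Denominator: √[(136280 − 129600)(239300 − 210681)] = √[6680 × 28619] = 13826.6019
r = -12240 / 13826.6019 ≈ -0.8853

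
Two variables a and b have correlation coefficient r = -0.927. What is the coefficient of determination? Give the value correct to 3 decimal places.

0.859

r² = (-0.927)² = 0.859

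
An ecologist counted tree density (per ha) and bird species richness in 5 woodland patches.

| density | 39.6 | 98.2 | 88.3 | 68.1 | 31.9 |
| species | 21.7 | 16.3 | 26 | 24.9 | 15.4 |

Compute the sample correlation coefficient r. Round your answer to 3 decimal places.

0.248

n = 5, Σx = 326.1, Σy = 104.3, Σx² = 24663.51, Σy² = 2269.75, Σxy = 6942.73
nΣxy − ΣxΣy = 34713.65 − 34012.23 = 701.42
nΣx² − (Σx)² = 123317.55 − 106341.21 = 16976.34; nΣy² − (Σy)² = 11348.75 − 10878.49 = 470.26
r = 701.42 / √(16976.34 × 470.26) = 701.42 / 2825.4723 ≈ 0.248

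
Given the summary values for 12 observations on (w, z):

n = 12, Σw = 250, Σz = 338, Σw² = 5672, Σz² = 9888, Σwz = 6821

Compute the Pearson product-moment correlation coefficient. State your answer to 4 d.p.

-0.5344

r = (nΣwz − ΣwΣz) / √[(nΣw² − (Σw)²)(nΣz² − (Σz)²)]
Numerator: 12×6821 − 250×338 = -2648
Denominator: √[(68064 − 62500)(118656 − 114244)] = √[5564 × 4412] = 4954.6310
r = -2648 / 4954.6310 ≈ -0.5344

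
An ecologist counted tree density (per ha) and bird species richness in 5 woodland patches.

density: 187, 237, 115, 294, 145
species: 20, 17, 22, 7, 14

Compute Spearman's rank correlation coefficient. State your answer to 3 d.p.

-0.700

Rank density: 3, 4, 1, 5, 2
Rank species: 4, 3, 5, 1, 2
d = rank(density) − rank(species): -1, 1, -4, 4, 0; Σd² = 34
ρ = 1 − 6Σd² / [n(n²−1)] = 1 − 6×34 / (5×24) = 1 − 204/120 ≈ -0.700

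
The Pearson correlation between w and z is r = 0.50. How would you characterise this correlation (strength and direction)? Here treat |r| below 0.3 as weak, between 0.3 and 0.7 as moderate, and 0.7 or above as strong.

moderate positive

r = 0.50 > 0 so the relationship is positive.
|r| = 0.50, which falls in the moderate range.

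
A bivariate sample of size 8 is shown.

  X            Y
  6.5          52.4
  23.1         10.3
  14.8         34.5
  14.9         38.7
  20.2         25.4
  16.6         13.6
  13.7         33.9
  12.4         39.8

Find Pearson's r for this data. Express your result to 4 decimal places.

-0.8846

n = 8, ΣX = 122.2, ΣY = 248.6, ΣX² = 2041.96, ΣY² = 9103.16, ΣXY = 3362.55
nΣXY − ΣXΣY = 26900.4 − 30378.92 = -3478.52
nΣX² − (ΣX)² = 16335.68 − 14932.84 = 1402.84; nΣY² − (ΣY)² = 72825.28 − 61801.96 = 11023.32
r = -3478.52 / √(1402.84 × 11023.32) = -3478.52 / 3932.4235 ≈ -0.8846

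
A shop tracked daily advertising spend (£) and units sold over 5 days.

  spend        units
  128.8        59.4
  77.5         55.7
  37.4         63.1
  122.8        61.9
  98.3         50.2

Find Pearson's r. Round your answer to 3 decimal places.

-0.158

n = 5, Σx = 464.8, Σy = 290.3, Σx² = 48737.18, Σy² = 16964.11, Σxy = 26863.39
nΣxy − ΣxΣy = 134316.95 − 134931.44 = -614.49
nΣx² − (Σx)² = 243685.9 − 216039.04 = 27646.86; nΣy² − (Σy)² = 84820.55 − 84274.09 = 546.46
r = -614.49 / √(27646.86 × 546.46) = -614.49 / 3886.8886 ≈ -0.158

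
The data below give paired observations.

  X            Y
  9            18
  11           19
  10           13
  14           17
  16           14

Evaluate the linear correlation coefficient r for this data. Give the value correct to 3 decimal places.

-0.298

n = 5, ΣX = 60, ΣY = 81, ΣX² = 754, ΣY² = 1339, ΣXY = 963
nΣXY − ΣXΣY = 4815 − 4860 = -45
nΣX² − (ΣX)² = 3770 − 3600 = 170; nΣY² − (ΣY)² = 6695 − 6561 = 134
r = -45 / √(170 × 134) = -45 / 150.9304 ≈ -0.298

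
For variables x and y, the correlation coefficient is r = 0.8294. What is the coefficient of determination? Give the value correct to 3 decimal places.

r² = (0.8294)² = 0.688

0.688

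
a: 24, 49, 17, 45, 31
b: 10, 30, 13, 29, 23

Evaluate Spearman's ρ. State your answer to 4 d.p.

0.9000

Rank a: 2, 5, 1, 4, 3
Rank b: 1, 5, 2, 4, 3
d = rank(a) − rank(b): 1, 0, -1, 0, 0; Σd² = 2
ρ = 1 − 6Σd² / [n(n²−1)] = 1 − 6×2 / (5×24) = 1 − 12/120 ≈ 0.9000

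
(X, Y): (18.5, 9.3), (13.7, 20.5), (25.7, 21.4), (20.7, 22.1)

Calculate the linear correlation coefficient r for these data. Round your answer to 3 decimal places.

n = 4, ΣX = 78.6, ΣY = 73.3, ΣX² = 1618.92, ΣY² = 1453.11, ΣXY = 1460.35
nΣXY − ΣXΣY = 5841.4 − 5761.38 = 80.02
nΣX² − (ΣX)² = 6475.68 − 6177.96 = 297.72; nΣY² − (ΣY)² = 5812.44 − 5372.89 = 439.55
r = 80.02 / √(297.72 × 439.55) = 80.02 / 361.7497 ≈ 0.221

0.221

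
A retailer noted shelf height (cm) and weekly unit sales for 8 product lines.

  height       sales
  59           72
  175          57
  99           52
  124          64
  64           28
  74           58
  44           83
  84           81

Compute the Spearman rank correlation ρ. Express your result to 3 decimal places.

Rank height: 2, 8, 6, 7, 3, 4, 1, 5
Rank sales: 6, 3, 2, 5, 1, 4, 8, 7
d = rank(height) − rank(sales): -4, 5, 4, 2, 2, 0, -7, -2; Σd² = 118
ρ = 1 − 6Σd² / [n(n²−1)] = 1 − 6×118 / (8×63) = 1 − 708/504 ≈ -0.405

-0.405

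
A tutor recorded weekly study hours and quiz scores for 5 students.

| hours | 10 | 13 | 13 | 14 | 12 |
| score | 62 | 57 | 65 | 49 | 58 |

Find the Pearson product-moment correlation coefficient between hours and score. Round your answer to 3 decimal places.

n = 5, Σx = 62, Σy = 291, Σx² = 778, Σy² = 17083, Σxy = 3588
nΣxy − ΣxΣy = 17940 − 18042 = -102
nΣx² − (Σx)² = 3890 − 3844 = 46; nΣy² − (Σy)² = 85415 − 84681 = 734
r = -102 / √(46 × 734) = -102 / 183.7498 ≈ -0.555

-0.555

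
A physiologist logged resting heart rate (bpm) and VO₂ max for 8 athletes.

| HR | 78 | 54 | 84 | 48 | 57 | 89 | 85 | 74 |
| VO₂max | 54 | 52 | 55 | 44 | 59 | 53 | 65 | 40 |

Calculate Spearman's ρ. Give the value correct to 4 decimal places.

0.4762

Rank HR: 5, 2, 6, 1, 3, 8, 7, 4
Rank VO₂max: 5, 3, 6, 2, 7, 4, 8, 1
d = rank(HR) − rank(VO₂max): 0, -1, 0, -1, -4, 4, -1, 3; Σd² = 44
ρ = 1 − 6Σd² / [n(n²−1)] = 1 − 6×44 / (8×63) = 1 − 264/504 ≈ 0.4762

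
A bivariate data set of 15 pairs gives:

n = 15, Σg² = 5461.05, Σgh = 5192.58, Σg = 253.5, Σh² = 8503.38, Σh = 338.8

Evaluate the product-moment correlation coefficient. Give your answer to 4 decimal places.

r = (nΣgh − ΣgΣh) / √[(nΣg² − (Σg)²)(nΣh² − (Σh)²)]
Numerator: 15×5192.58 − 253.5×338.8 = -7997.1
Denominator: √[(81915.75 − 64262.25)(127550.7 − 114785.44)] = √[17653.5 × 12765.26] = 15011.7127
r = -7997.1 / 15011.7127 ≈ -0.5327

-0.5327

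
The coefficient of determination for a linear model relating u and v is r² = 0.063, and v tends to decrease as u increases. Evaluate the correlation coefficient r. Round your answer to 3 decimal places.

|r| = √0.063 = 0.251
The association is negative, so r = −0.251.

-0.251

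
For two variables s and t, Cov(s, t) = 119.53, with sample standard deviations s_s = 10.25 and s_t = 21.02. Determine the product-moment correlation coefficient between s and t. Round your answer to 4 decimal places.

0.5548

r = Cov(s,t) / (s_s · s_t) = 119.53 / (10.25 × 21.02)
  = 119.53 / 215.4550 ≈ 0.5548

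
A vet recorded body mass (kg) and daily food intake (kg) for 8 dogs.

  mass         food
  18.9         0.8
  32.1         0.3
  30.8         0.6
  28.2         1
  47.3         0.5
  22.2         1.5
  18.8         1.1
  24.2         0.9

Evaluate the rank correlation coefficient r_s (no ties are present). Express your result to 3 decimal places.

-0.762

Rank mass: 2, 7, 6, 5, 8, 3, 1, 4
Rank food: 4, 1, 3, 6, 2, 8, 7, 5
d = rank(mass) − rank(food): -2, 6, 3, -1, 6, -5, -6, -1; Σd² = 148
ρ = 1 − 6Σd² / [n(n²−1)] = 1 − 6×148 / (8×63) = 1 − 888/504 ≈ -0.762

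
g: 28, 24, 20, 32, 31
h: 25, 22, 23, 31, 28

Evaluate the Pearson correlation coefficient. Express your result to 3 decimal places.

n = 5, Σg = 135, Σh = 129, Σg² = 3745, Σh² = 3383, Σgh = 3548
nΣgh − ΣgΣh = 17740 − 17415 = 325
nΣg² − (Σg)² = 18725 − 18225 = 500; nΣh² − (Σh)² = 16915 − 16641 = 274
r = 325 / √(500 × 274) = 325 / 370.1351 ≈ 0.878

0.878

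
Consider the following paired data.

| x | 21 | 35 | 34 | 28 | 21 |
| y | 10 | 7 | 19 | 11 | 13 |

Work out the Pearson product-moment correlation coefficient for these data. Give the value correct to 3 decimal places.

0.116

n = 5, Σx = 139, Σy = 60, Σx² = 4047, Σy² = 800, Σxy = 1682
nΣxy − ΣxΣy = 8410 − 8340 = 70
nΣx² − (Σx)² = 20235 − 19321 = 914; nΣy² − (Σy)² = 4000 − 3600 = 400
r = 70 / √(914 × 400) = 70 / 604.6487 ≈ 0.116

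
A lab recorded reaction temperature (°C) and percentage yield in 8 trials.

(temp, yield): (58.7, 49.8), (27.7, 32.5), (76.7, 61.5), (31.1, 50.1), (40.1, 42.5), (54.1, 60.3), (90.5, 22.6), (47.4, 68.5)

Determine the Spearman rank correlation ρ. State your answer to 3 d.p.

0.048

Rank temp: 6, 1, 7, 2, 3, 5, 8, 4
Rank yield: 4, 2, 7, 5, 3, 6, 1, 8
d = rank(temp) − rank(yield): 2, -1, 0, -3, 0, -1, 7, -4; Σd² = 80
ρ = 1 − 6Σd² / [n(n²−1)] = 1 − 6×80 / (8×63) = 1 − 480/504 ≈ 0.048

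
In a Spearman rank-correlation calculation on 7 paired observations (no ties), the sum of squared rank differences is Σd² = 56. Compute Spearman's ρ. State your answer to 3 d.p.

0.000

ρ = 1 − 6Σd² / [n(n²−1)] = 1 − 6×56 / (7×48)
  = 1 − 336/336 = 1 − 1.0000 ≈ 0.000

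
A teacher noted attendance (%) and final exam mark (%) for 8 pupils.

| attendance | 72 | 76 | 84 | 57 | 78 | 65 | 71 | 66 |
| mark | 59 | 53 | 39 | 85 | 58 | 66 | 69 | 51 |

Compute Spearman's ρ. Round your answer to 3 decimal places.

-0.690

Rank attendance: 5, 6, 8, 1, 7, 2, 4, 3
Rank mark: 5, 3, 1, 8, 4, 6, 7, 2
d = rank(attendance) − rank(mark): 0, 3, 7, -7, 3, -4, -3, 1; Σd² = 142
ρ = 1 − 6Σd² / [n(n²−1)] = 1 − 6×142 / (8×63) = 1 − 852/504 ≈ -0.690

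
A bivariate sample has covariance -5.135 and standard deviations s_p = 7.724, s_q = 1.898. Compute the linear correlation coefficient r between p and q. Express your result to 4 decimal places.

-0.3503

r = Cov(p,q) / (s_p · s_q) = -5.135 / (7.724 × 1.898)
  = -5.135 / 14.6602 ≈ -0.3503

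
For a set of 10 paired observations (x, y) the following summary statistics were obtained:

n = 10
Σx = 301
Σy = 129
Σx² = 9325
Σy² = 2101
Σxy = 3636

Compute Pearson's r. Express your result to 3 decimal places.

-0.726

r = (nΣxy − ΣxΣy) / √[(nΣx² − (Σx)²)(nΣy² − (Σy)²)]
Numerator: 10×3636 − 301×129 = -2469
Denominator: √[(93250 − 90601)(21010 − 16641)] = √[2649 × 4369] = 3401.9819
r = -2469 / 3401.9819 ≈ -0.726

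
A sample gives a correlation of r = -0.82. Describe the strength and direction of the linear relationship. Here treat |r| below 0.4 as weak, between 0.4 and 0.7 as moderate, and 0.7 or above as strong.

strong negative

r = -0.82 < 0 so the relationship is negative.
|r| = 0.82, which falls in the strong range.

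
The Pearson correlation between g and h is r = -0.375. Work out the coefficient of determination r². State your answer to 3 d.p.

r² = (-0.375)² = 0.141

0.141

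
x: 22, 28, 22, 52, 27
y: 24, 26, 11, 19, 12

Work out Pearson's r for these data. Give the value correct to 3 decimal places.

0.093

n = 5, Σx = 151, Σy = 92, Σx² = 5185, Σy² = 1878, Σxy = 2810
nΣxy − ΣxΣy = 14050 − 13892 = 158
nΣx² − (Σx)² = 25925 − 22801 = 3124; nΣy² − (Σy)² = 9390 − 8464 = 926
r = 158 / √(3124 × 926) = 158 / 1700.8304 ≈ 0.093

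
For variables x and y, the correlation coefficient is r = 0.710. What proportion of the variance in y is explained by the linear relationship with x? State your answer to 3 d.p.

r² = (0.710)² = 0.504

0.504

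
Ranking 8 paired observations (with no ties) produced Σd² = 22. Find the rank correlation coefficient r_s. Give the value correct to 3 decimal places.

0.738

ρ = 1 − 6Σd² / [n(n²−1)] = 1 − 6×22 / (8×63)
  = 1 − 132/504 = 1 − 0.2619 ≈ 0.738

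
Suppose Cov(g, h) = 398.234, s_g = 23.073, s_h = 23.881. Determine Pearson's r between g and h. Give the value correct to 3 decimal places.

0.723

r = Cov(g,h) / (s_g · s_h) = 398.234 / (23.073 × 23.881)
  = 398.234 / 551.0063 ≈ 0.723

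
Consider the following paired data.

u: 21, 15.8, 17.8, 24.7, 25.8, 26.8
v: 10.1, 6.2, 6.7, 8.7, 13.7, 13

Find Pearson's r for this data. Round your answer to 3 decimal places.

0.878

n = 6, Σu = 131.9, Σv = 58.4, Σu² = 3001.45, Σv² = 617.72, Σuv = 1346.07
nΣuv − ΣuΣv = 8076.42 − 7702.96 = 373.46
nΣu² − (Σu)² = 18008.7 − 17397.61 = 611.09; nΣv² − (Σv)² = 3706.32 − 3410.56 = 295.76
r = 373.46 / √(611.09 × 295.76) = 373.46 / 425.1305 ≈ 0.878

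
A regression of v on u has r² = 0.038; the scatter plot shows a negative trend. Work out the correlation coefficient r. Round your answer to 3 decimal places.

|r| = √0.038 = 0.195
The association is negative, so r = −0.195.

-0.195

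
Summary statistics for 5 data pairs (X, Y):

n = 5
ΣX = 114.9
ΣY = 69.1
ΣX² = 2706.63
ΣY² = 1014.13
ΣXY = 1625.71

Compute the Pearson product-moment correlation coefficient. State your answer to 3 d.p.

r = (nΣXY − ΣXΣY) / √[(nΣX² − (ΣX)²)(nΣY² − (ΣY)²)]
Numerator: 5×1625.71 − 114.9×69.1 = 188.96
Denominator: √[(13533.15 − 13202.01)(5070.65 − 4774.81)] = √[331.14 × 295.84] = 312.9927
r = 188.96 / 312.9927 ≈ 0.604

0.604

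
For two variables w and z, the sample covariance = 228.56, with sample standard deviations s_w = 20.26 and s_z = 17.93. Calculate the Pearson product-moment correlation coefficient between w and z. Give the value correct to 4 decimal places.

0.6292

r = Cov(w,z) / (s_w · s_z) = 228.56 / (20.26 × 17.93)
  = 228.56 / 363.2618 ≈ 0.6292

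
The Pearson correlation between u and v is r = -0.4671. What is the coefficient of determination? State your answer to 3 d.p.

0.218

r² = (-0.4671)² = 0.218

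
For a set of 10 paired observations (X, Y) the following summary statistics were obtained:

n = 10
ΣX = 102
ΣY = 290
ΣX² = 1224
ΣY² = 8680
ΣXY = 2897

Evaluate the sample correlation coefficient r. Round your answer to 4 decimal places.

-0.2740

r = (nΣXY − ΣXΣY) / √[(nΣX² − (ΣX)²)(nΣY² − (ΣY)²)]
Numerator: 10×2897 − 102×290 = -610
Denominator: √[(12240 − 10404)(86800 − 84100)] = √[1836 × 2700] = 2226.4770
r = -610 / 2226.4770 ≈ -0.2740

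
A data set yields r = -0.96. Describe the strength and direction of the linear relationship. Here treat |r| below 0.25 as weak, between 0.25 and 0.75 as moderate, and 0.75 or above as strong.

r = -0.96 < 0 so the relationship is negative.
|r| = 0.96, which falls in the strong range.

strong negative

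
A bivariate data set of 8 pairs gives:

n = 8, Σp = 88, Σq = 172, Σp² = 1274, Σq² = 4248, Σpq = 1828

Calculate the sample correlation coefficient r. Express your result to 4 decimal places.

-0.1560

r = (nΣpq − ΣpΣq) / √[(nΣp² − (Σp)²)(nΣq² − (Σq)²)]
Numerator: 8×1828 − 88×172 = -512
Denominator: √[(10192 − 7744)(33984 − 29584)] = √[2448 × 4400] = 3281.9506
r = -512 / 3281.9506 ≈ -0.1560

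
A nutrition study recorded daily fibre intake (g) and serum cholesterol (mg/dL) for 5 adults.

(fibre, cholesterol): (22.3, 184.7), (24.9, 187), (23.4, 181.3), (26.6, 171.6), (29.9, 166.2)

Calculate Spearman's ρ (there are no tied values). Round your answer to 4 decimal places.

Rank fibre: 1, 3, 2, 4, 5
Rank cholesterol: 4, 5, 3, 2, 1
d = rank(fibre) − rank(cholesterol): -3, -2, -1, 2, 4; Σd² = 34
ρ = 1 − 6Σd² / [n(n²−1)] = 1 − 6×34 / (5×24) = 1 − 204/120 ≈ -0.7000

-0.7000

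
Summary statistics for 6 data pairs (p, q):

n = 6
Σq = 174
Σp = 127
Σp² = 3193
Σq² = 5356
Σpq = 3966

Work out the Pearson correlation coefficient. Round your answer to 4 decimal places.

r = (nΣpq − ΣpΣq) / √[(nΣp² − (Σp)²)(nΣq² − (Σq)²)]
Numerator: 6×3966 − 127×174 = 1698
Denominator: √[(19158 − 16129)(32136 − 30276)] = √[3029 × 1860] = 2373.5922
r = 1698 / 2373.5922 ≈ 0.7154

0.7154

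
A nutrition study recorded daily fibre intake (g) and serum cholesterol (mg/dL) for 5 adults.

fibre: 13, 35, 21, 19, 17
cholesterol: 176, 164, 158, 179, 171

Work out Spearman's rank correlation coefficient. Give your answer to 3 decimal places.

Rank fibre: 1, 5, 4, 3, 2
Rank cholesterol: 4, 2, 1, 5, 3
d = rank(fibre) − rank(cholesterol): -3, 3, 3, -2, -1; Σd² = 32
ρ = 1 − 6Σd² / [n(n²−1)] = 1 − 6×32 / (5×24) = 1 − 192/120 ≈ -0.600

-0.600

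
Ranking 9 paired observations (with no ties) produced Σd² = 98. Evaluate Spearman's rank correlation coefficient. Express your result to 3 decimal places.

0.183

ρ = 1 − 6Σd² / [n(n²−1)] = 1 − 6×98 / (9×80)
  = 1 − 588/720 = 1 − 0.8167 ≈ 0.183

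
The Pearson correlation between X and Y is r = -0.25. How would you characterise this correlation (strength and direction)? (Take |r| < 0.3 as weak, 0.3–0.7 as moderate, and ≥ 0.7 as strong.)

r = -0.25 < 0 so the relationship is negative.
|r| = 0.25, which falls in the weak range.

weak negative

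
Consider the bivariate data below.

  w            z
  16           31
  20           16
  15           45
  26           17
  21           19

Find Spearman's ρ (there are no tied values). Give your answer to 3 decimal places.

-0.700

Rank w: 2, 3, 1, 5, 4
Rank z: 4, 1, 5, 2, 3
d = rank(w) − rank(z): -2, 2, -4, 3, 1; Σd² = 34
ρ = 1 − 6Σd² / [n(n²−1)] = 1 − 6×34 / (5×24) = 1 − 204/120 ≈ -0.700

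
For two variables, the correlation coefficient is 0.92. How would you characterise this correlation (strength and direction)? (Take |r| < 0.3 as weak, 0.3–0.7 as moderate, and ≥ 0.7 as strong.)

strong positive

r = 0.92 > 0 so the relationship is positive.
|r| = 0.92, which falls in the strong range.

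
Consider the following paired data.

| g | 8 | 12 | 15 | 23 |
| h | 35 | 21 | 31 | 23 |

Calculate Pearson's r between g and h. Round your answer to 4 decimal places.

-0.5481

n = 4, Σg = 58, Σh = 110, Σg² = 962, Σh² = 3156, Σgh = 1526
nΣgh − ΣgΣh = 6104 − 6380 = -276
nΣg² − (Σg)² = 3848 − 3364 = 484; nΣh² − (Σh)² = 12624 − 12100 = 524
r = -276 / √(484 × 524) = -276 / 503.6030 ≈ -0.5481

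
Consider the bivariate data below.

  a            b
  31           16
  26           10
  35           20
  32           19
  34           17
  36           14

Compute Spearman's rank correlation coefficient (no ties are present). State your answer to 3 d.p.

Rank a: 2, 1, 5, 3, 4, 6
Rank b: 3, 1, 6, 5, 4, 2
d = rank(a) − rank(b): -1, 0, -1, -2, 0, 4; Σd² = 22
ρ = 1 − 6Σd² / [n(n²−1)] = 1 − 6×22 / (6×35) = 1 − 132/210 ≈ 0.371

0.371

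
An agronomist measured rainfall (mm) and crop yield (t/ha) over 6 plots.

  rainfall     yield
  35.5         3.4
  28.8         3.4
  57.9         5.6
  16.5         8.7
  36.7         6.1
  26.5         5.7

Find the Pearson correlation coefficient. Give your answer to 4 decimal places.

n = 6, Σx = 201.9, Σy = 32.9, Σx² = 7763.49, Σy² = 199.87, Σxy = 1061.33
nΣxy − ΣxΣy = 6367.98 − 6642.51 = -274.53
nΣx² − (Σx)² = 46580.94 − 40763.61 = 5817.33; nΣy² − (Σy)² = 1199.22 − 1082.41 = 116.81
r = -274.53 / √(5817.33 × 116.81) = -274.53 / 824.3314 ≈ -0.3330

-0.3330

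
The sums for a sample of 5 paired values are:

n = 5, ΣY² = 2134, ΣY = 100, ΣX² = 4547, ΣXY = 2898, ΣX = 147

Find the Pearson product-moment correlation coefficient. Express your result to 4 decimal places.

-0.2418

r = (nΣXY − ΣXΣY) / √[(nΣX² − (ΣX)²)(nΣY² − (ΣY)²)]
Numerator: 5×2898 − 147×100 = -210
Denominator: √[(22735 − 21609)(10670 − 10000)] = √[1126 × 670] = 868.5735
r = -210 / 868.5735 ≈ -0.2418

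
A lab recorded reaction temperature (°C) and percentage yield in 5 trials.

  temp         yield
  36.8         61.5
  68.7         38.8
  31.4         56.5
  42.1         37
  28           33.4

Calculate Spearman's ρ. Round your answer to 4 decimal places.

0.2000

Rank temp: 3, 5, 2, 4, 1
Rank yield: 5, 3, 4, 2, 1
d = rank(temp) − rank(yield): -2, 2, -2, 2, 0; Σd² = 16
ρ = 1 − 6Σd² / [n(n²−1)] = 1 − 6×16 / (5×24) = 1 − 96/120 ≈ 0.2000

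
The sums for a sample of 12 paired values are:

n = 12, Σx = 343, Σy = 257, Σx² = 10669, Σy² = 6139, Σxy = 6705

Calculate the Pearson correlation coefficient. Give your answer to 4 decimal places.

-0.8649

r = (nΣxy − ΣxΣy) / √[(nΣx² − (Σx)²)(nΣy² − (Σy)²)]
Numerator: 12×6705 − 343×257 = -7691
Denominator: √[(128028 − 117649)(73668 − 66049)] = √[10379 × 7619] = 8892.5587
r = -7691 / 8892.5587 ≈ -0.8649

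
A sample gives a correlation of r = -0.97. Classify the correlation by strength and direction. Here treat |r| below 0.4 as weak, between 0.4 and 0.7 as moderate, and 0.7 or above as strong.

strong negative

r = -0.97 < 0 so the relationship is negative.
|r| = 0.97, which falls in the strong range.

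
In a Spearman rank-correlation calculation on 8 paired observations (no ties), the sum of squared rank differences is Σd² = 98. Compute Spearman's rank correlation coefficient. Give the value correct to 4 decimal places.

ρ = 1 − 6Σd² / [n(n²−1)] = 1 − 6×98 / (8×63)
  = 1 − 588/504 = 1 − 1.16667 ≈ -0.1667

-0.1667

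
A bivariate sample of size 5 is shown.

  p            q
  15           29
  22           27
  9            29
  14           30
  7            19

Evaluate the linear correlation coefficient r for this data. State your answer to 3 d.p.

0.450

n = 5, Σp = 67, Σq = 134, Σp² = 1035, Σq² = 3672, Σpq = 1843
nΣpq − ΣpΣq = 9215 − 8978 = 237
nΣp² − (Σp)² = 5175 − 4489 = 686; nΣq² − (Σq)² = 18360 − 17956 = 404
r = 237 / √(686 × 404) = 237 / 526.4447 ≈ 0.450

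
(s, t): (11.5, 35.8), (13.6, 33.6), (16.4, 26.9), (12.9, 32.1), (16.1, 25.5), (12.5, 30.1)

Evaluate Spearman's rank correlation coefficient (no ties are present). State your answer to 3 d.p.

Rank s: 1, 4, 6, 3, 5, 2
Rank t: 6, 5, 2, 4, 1, 3
d = rank(s) − rank(t): -5, -1, 4, -1, 4, -1; Σd² = 60
ρ = 1 − 6Σd² / [n(n²−1)] = 1 − 6×60 / (6×35) = 1 − 360/210 ≈ -0.714

-0.714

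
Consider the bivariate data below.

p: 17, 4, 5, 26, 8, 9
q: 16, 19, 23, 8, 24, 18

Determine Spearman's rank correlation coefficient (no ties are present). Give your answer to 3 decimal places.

Rank p: 5, 1, 2, 6, 3, 4
Rank q: 2, 4, 5, 1, 6, 3
d = rank(p) − rank(q): 3, -3, -3, 5, -3, 1; Σd² = 62
ρ = 1 − 6Σd² / [n(n²−1)] = 1 − 6×62 / (6×35) = 1 − 372/210 ≈ -0.771

-0.771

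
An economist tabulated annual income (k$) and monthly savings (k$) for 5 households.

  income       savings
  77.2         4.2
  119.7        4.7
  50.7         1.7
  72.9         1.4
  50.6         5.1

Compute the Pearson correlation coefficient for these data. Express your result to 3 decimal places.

n = 5, Σx = 371.1, Σy = 17.1, Σx² = 30733.19, Σy² = 70.59, Σxy = 1333.14
nΣxy − ΣxΣy = 6665.7 − 6345.81 = 319.89
nΣx² − (Σx)² = 153665.95 − 137715.21 = 15950.74; nΣy² − (Σy)² = 352.95 − 292.41 = 60.54
r = 319.89 / √(15950.74 × 60.54) = 319.89 / 982.6789 ≈ 0.326

0.326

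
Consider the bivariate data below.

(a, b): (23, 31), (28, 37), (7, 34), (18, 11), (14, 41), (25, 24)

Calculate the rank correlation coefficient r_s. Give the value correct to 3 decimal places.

Rank a: 4, 6, 1, 3, 2, 5
Rank b: 3, 5, 4, 1, 6, 2
d = rank(a) − rank(b): 1, 1, -3, 2, -4, 3; Σd² = 40
ρ = 1 − 6Σd² / [n(n²−1)] = 1 − 6×40 / (6×35) = 1 − 240/210 ≈ -0.143

-0.143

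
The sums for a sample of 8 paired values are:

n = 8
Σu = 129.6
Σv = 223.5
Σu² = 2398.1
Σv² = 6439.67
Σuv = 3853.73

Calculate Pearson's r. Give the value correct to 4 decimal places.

0.9642

r = (nΣuv − ΣuΣv) / √[(nΣu² − (Σu)²)(nΣv² − (Σv)²)]
Numerator: 8×3853.73 − 129.6×223.5 = 1864.24
Denominator: √[(19184.8 − 16796.16)(51517.36 − 49952.25)] = √[2388.64 × 1565.11] = 1933.5161
r = 1864.24 / 1933.5161 ≈ 0.9642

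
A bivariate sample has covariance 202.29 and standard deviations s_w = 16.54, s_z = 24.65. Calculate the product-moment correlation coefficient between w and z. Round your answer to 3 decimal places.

r = Cov(w,z) / (s_w · s_z) = 202.29 / (16.54 × 24.65)
  = 202.29 / 407.7110 ≈ 0.496

0.496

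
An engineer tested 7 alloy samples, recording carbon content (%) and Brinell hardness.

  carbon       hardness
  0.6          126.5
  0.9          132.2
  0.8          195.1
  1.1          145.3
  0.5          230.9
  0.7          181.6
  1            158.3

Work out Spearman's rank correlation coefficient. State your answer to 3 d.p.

-0.321

Rank carbon: 2, 5, 4, 7, 1, 3, 6
Rank hardness: 1, 2, 6, 3, 7, 5, 4
d = rank(carbon) − rank(hardness): 1, 3, -2, 4, -6, -2, 2; Σd² = 74
ρ = 1 − 6Σd² / [n(n²−1)] = 1 − 6×74 / (7×48) = 1 − 444/336 ≈ -0.321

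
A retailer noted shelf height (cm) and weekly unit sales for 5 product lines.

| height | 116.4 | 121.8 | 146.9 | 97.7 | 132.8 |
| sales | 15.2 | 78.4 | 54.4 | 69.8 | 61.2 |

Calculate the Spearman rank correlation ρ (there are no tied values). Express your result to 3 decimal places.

-0.200

Rank height: 2, 3, 5, 1, 4
Rank sales: 1, 5, 2, 4, 3
d = rank(height) − rank(sales): 1, -2, 3, -3, 1; Σd² = 24
ρ = 1 − 6Σd² / [n(n²−1)] = 1 − 6×24 / (5×24) = 1 − 144/120 ≈ -0.200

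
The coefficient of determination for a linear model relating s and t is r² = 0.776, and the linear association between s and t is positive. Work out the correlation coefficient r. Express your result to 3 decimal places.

|r| = √0.776 = 0.881
The association is positive, so r = 0.881.

0.881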